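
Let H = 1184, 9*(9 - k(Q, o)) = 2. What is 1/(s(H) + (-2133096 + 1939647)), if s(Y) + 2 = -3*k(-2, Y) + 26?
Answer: -3/580354 ≈ -5.1693e-6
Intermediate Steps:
k(Q, o) = 79/9 (k(Q, o) = 9 - ⅑*2 = 9 - 2/9 = 79/9)
s(Y) = -7/3 (s(Y) = -2 + (-3*79/9 + 26) = -2 + (-79/3 + 26) = -2 - ⅓ = -7/3)
1/(s(H) + (-2133096 + 1939647)) = 1/(-7/3 + (-2133096 + 1939647)) = 1/(-7/3 - 193449) = 1/(-580354/3) = -3/580354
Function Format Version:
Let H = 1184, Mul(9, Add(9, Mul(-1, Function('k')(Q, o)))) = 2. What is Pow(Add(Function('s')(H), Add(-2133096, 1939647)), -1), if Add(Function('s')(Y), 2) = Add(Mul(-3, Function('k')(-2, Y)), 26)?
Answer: Rational(-3, 580354) ≈ -5.1693e-6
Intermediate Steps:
Function('k')(Q, o) = Rational(79, 9) (Function('k')(Q, o) = Add(9, Mul(Rational(-1, 9), 2)) = Add(9, Rational(-2, 9)) = Rational(79, 9))
Function('s')(Y) = Rational(-7, 3) (Function('s')(Y) = Add(-2, Add(Mul(-3, Rational(79, 9)), 26)) = Add(-2, Add(Rational(-79, 3), 26)) = Add(-2, Rational(-1, 3)) = Rational(-7, 3))
Pow(Add(Function('s')(H), Add(-2133096, 1939647)), -1) = Pow(Add(Rational(-7, 3), Add(-2133096, 1939647)), -1) = Pow(Add(Rational(-7, 3), -193449), -1) = Pow(Rational(-580354, 3), -1) = Rational(-3, 580354)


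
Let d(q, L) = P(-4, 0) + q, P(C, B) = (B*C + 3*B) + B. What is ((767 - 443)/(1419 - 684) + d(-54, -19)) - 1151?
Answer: -295117/245 ≈ -1204.6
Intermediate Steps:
P(C, B) = 4*B + B*C (P(C, B) = (3*B + B*C) + B = 4*B + B*C)
d(q, L) = q (d(q, L) = 0*(4 - 4) + q = 0*0 + q = 0 + q = q)
((767 - 443)/(1419 - 684) + d(-54, -19)) - 1151 = ((767 - 443)/(1419 - 684) - 54) - 1151 = (324/735 - 54) - 1151 = (324*(1/735) - 54) - 1151 = (108/245 - 54) - 1151 = -13122/245 - 1151 = -295117/245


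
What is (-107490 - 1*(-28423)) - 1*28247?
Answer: -107314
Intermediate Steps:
(-107490 - 1*(-28423)) - 1*28247 = (-107490 + 28423) - 28247 = -79067 - 28247 = -107314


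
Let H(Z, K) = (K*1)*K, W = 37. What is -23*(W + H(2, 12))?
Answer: -4163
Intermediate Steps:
H(Z, K) = K² (H(Z, K) = K*K = K²)
-23*(W + H(2, 12)) = -23*(37 + 12²) = -23*(37 + 144) = -23*181 = -4163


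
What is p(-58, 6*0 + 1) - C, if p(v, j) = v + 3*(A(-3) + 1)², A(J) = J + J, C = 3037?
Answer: -3020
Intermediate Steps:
A(J) = 2*J
p(v, j) = 75 + v (p(v, j) = v + 3*(2*(-3) + 1)² = v + 3*(-6 + 1)² = v + 3*(-5)² = v + 3*25 = v + 75 = 75 + v)
p(-58, 6*0 + 1) - C = (75 - 58) - 1*3037 = 17 - 3037 = -3020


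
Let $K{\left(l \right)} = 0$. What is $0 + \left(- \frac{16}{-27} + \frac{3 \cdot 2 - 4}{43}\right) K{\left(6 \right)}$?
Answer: $0$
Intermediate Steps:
$0 + \left(- \frac{16}{-27} + \frac{3 \cdot 2 - 4}{43}\right) K{\left(6 \right)} = 0 + \left(- \frac{16}{-27} + \frac{3 \cdot 2 - 4}{43}\right) 0 = 0 + \left(\left(-16\right) \left(- \frac{1}{27}\right) + \left(6 - 4\right) \frac{1}{43}\right) 0 = 0 + \left(\frac{16}{27} + 2 \cdot \frac{1}{43}\right) 0 = 0 + \left(\frac{16}{27} + \frac{2}{43}\right) 0 = 0 + \frac{742}{1161} \cdot 0 = 0 + 0 = 0$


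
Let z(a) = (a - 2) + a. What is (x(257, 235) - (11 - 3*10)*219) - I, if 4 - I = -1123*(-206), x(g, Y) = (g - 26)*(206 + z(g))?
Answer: 401353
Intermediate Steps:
z(a) = -2 + 2*a (z(a) = (-2 + a) + a = -2 + 2*a)
x(g, Y) = (-26 + g)*(204 + 2*g) (x(g, Y) = (g - 26)*(206 + (-2 + 2*g)) = (-26 + g)*(204 + 2*g))
I = -231334 (I = 4 - (-1123)*(-206) = 4 - 1*231338 = 4 - 231338 = -231334)
(x(257, 235) - (11 - 3*10)*219) - I = ((-5304 + 2*257² + 152*257) - (11 - 3*10)*219) - 1*(-231334) = ((-5304 + 2*66049 + 39064) - (11 - 30)*219) + 231334 = ((-5304 + 132098 + 39064) - (-19)*219) + 231334 = (165858 - 1*(-4161)) + 231334 = (165858 + 4161) + 231334 = 170019 + 231334 = 401353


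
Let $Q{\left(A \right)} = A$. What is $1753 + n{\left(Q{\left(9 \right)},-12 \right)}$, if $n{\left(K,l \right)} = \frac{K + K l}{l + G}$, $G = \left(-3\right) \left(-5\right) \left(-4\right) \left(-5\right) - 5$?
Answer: $\frac{496000}{283} \approx 1752.7$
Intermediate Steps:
$G = 295$ ($G = 15 \left(-4\right) \left(-5\right) - 5 = \left(-60\right) \left(-5\right) - 5 = 300 - 5 = 295$)
$n{\left(K,l \right)} = \frac{K + K l}{295 + l}$ ($n{\left(K,l \right)} = \frac{K + K l}{l + 295} = \frac{K + K l}{295 + l}$)
$1753 + n{\left(Q{\left(9 \right)},-12 \right)} = 1753 + \frac{9 \left(1 - 12\right)}{295 - 12} = 1753 + 9 \cdot \frac{1}{283} \left(-11\right) = 1753 - \frac{99}{283} = \frac{496000}{283}$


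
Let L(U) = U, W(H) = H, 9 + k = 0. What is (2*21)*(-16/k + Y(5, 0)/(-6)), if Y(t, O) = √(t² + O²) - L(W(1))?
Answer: 140/3 ≈ 46.667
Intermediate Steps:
k = -9 (k = -9 + 0 = -9)
Y(t, O) = -1 + √(O² + t²) (Y(t, O) = √(t² + O²) - 1*1 = √(O² + t²) - 1 = -1 + √(O² + t²))
(2*21)*(-16/k + Y(5, 0)/(-6)) = (2*21)*(-16/(-9) + (-1 + √(0² + 5²))/(-6)) = 42*(-16*(-⅑) + (-1 + √(0 + 25))*(-⅙)) = 42*(16/9 + (-1 + √25)*(-⅙)) = 42*(16/9 + (-1 + 5)*(-⅙)) = 42*(16/9 + 4*(-⅙)) = 42*(16/9 - ⅔) = 42*(10/9) = 140/3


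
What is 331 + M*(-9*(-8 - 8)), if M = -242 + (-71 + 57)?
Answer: -36533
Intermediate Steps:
M = -256 (M = -242 - 14 = -256)
331 + M*(-9*(-8 - 8)) = 331 - (-2304)*(-8 - 8) = 331 - (-2304)*(-16) = 331 - 256*144 = 331 - 36864 = -36533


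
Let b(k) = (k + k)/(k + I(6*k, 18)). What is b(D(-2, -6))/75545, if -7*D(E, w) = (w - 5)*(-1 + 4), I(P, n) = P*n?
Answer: 2/8234405 ≈ 2.4288e-7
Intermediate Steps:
D(E, w) = 15/7 - 3*w/7 (D(E, w) = -(w - 5)*(-1 + 4)/7 = -(-5 + w)*3/7 = -(-15 + 3*w)/7 = 15/7 - 3*w/7)
b(k) = 2/109 (b(k) = (k + k)/(k + (6*k)*18) = (2*k)/(k + 108*k) = (2*k)/((109*k)) = (2*k)*(1/(109*k)) = 2/109)
b(D(-2, -6))/75545 = (2/109)/75545 = (2/109)*(1/75545) = 2/8234405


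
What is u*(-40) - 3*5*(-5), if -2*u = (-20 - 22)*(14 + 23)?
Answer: -31005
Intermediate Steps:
u = 777 (u = -(-20 - 22)*(14 + 23)/2 = -(-21)*37 = -½*(-1554) = 777)
u*(-40) - 3*5*(-5) = 777*(-40) - 3*5*(-5) = -31080 - 15*(-5) = -31080 + 75 = -31005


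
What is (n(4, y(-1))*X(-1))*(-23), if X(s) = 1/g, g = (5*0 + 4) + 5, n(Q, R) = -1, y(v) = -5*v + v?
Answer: 23/9 ≈ 2.5556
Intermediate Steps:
y(v) = -4*v
g = 9 (g = (0 + 4) + 5 = 4 + 5 = 9)
X(s) = ⅑ (X(s) = 1/9 = ⅑)
(n(4, y(-1))*X(-1))*(-23) = -1*⅑*(-23) = -⅑*(-23) = 23/9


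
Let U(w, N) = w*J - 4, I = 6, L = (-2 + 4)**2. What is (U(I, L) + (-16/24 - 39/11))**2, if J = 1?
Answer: 5329/1089 ≈ 4.8935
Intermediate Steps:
L = 4 (L = 2**2 = 4)
U(w, N) = -4 + w (U(w, N) = w*1 - 4 = w - 4 = -4 + w)
(U(I, L) + (-16/24 - 39/11))**2 = ((-4 + 6) + (-16/24 - 39/11))**2 = (2 + (-16*1/24 - 39*1/11))**2 = (2 + (-2/3 - 39/11))**2 = (2 - 139/33)**2 = (-73/33)**2 = 5329/1089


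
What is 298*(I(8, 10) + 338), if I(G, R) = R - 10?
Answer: 100724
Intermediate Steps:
I(G, R) = -10 + R
298*(I(8, 10) + 338) = 298*((-10 + 10) + 338) = 298*(0 + 338) = 298*338 = 100724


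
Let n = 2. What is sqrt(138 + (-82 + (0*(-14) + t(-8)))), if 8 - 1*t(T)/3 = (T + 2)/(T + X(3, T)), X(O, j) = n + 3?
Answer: sqrt(74) ≈ 8.6023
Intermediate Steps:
X(O, j) = 5 (X(O, j) = 2 + 3 = 5)
t(T) = 24 - 3*(2 + T)/(5 + T) (t(T) = 24 - 3*(T + 2)/(T + 5) = 24 - 3*(2 + T)/(5 + T))
sqrt(138 + (-82 + (0*(-14) + t(-8)))) = sqrt(138 + (-82 + (0*(-14) + 3*(38 + 7*(-8))/(5 - 8)))) = sqrt(138 + (-82 + (0 + 3*(38 - 56)/(-3)))) = sqrt(138 + (-82 + (0 + 3*(-1/3)*(-18)))) = sqrt(138 + (-82 + (0 + 18))) = sqrt(138 + (-82 + 18)) = sqrt(138 - 64) = sqrt(74)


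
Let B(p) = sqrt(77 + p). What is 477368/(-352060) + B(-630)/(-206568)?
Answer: -119342/88015 - I*sqrt(553)/206568 ≈ -1.3559 - 0.00011384*I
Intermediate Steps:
477368/(-352060) + B(-630)/(-206568) = 477368/(-352060) + sqrt(77 - 630)/(-206568) = 477368*(-1/352060) + sqrt(-553)*(-1/206568) = -119342/88015 + (I*sqrt(553))*(-1/206568) = -119342/88015 - I*sqrt(553)/206568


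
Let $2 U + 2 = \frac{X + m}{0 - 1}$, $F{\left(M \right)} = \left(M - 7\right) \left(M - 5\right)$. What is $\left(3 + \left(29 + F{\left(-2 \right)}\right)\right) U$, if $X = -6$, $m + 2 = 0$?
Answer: $285$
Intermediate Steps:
$m = -2$ ($m = -2 + 0 = -2$)
$F{\left(M \right)} = \left(-7 + M\right) \left(-5 + M\right)$
$U = 3$ ($U = -1 + \frac{\frac{1}{0 - 1} \left(-6 - 2\right)}{2} = -1 + \frac{\frac{1}{-1} \left(-8\right)}{2} = -1 + \frac{\left(-1\right) \left(-8\right)}{2} = -1 + \frac{1}{2} \cdot 8 = -1 + 4 = 3$)
$\left(3 + \left(29 + F{\left(-2 \right)}\right)\right) U = \left(3 + \left(29 + \left(35 + \left(-2\right)^{2} - -24\right)\right)\right) 3 = \left(3 + \left(29 + \left(35 + 4 + 24\right)\right)\right) 3 = \left(3 + \left(29 + 63\right)\right) 3 = \left(3 + 92\right) 3 = 95 \cdot 3 = 285$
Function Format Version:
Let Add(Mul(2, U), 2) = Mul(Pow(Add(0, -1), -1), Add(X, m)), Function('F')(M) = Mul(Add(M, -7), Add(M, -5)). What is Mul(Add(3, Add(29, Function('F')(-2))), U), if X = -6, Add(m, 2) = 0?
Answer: 285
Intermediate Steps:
m = -2 (m = Add(-2, 0) = -2)
Function('F')(M) = Mul(Add(-7, M), Add(-5, M))
U = 3 (U = Add(-1, Mul(Rational(1, 2), Mul(Pow(Add(0, -1), -1), Add(-6, -2)))) = Add(-1, Mul(Rational(1, 2), Mul(Pow(-1, -1), -8))) = Add(-1, Mul(Rational(1, 2), Mul(-1, -8))) = Add(-1, Mul(Rational(1, 2), 8)) = Add(-1, 4) = 3)
Mul(Add(3, Add(29, Function('F')(-2))), U) = Mul(Add(3, Add(29, Add(35, Pow(-2, 2), Mul(-12, -2)))), 3) = Mul(Add(3, Add(29, Add(35, 4, 24))), 3) = Mul(Add(3, Add(29, 63)), 3) = Mul(Add(3, 92), 3) = Mul(95, 3) = 285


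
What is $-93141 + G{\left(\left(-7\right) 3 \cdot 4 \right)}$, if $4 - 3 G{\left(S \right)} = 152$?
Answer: $- \frac{279571}{3} \approx -93190.0$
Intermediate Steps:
$G{\left(S \right)} = - \frac{148}{3}$ ($G{\left(S \right)} = \frac{4}{3} - \frac{152}{3} = - \frac{148}{3}$)
$-93141 + G{\left(\left(-7\right) 3 \cdot 4 \right)} = -93141 - \frac{148}{3} = - \frac{279571}{3}$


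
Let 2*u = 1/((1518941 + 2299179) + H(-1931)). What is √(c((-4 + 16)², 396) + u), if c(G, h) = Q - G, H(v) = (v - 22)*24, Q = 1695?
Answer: √5514701275873582/1885624 ≈ 39.383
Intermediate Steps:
H(v) = -528 + 24*v (H(v) = (-22 + v)*24 = -528 + 24*v)
c(G, h) = 1695 - G
u = 1/7542496 (u = 1/(2*((1518941 + 2299179) + (-528 + 24*(-1931)))) = 1/(2*(3818120 + (-528 - 46344))) = 1/(2*(3818120 - 46872)) = (½)/3771248 = (½)*(1/3771248) = 1/7542496 ≈ 1.3258e-7)
√(c((-4 + 16)², 396) + u) = √((1695 - (-4 + 16)²) + 1/7542496) = √((1695 - 1*12²) + 1/7542496) = √((1695 - 1*144) + 1/7542496) = √((1695 - 144) + 1/7542496) = √(1551 + 1/7542496) = √(11698411297/7542496) = √5514701275873582/1885624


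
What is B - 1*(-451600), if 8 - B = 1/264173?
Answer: 119302640183/264173 ≈ 4.5161e+5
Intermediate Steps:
B = 2113383/264173 (B = 8 - 1/264173 = 2113383/264173 ≈ 8.0000)
B - 1*(-451600) = 2113383/264173 - 1*(-451600) = 2113383/264173 + 451600 = 119302640183/264173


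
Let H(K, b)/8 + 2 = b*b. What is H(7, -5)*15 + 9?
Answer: 2769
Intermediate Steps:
H(K, b) = -16 + 8*b² (H(K, b) = -16 + 8*(b*b) = -16 + 8*b²)
H(7, -5)*15 + 9 = (-16 + 8*(-5)²)*15 + 9 = (-16 + 8*25)*15 + 9 = (-16 + 200)*15 + 9 = 184*15 + 9 = 2760 + 9 = 2769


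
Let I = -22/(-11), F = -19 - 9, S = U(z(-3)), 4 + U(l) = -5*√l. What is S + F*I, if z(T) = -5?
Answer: -60 - 5*I*√5 ≈ -60.0 - 11.18*I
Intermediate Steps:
U(l) = -4 - 5*√l
S = -4 - 5*I*√5 ≈ -4.0 - 11.18*I
F = -28
I = 2 (I = -22*(-1/11) = 2)
S + F*I = (-4 - 5*I*√5) - 28*2 = (-4 - 5*I*√5) - 56 = -60 - 5*I*√5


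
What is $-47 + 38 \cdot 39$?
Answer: $1435$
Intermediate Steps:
$-47 + 38 \cdot 39 = -47 + 1482 = 1435$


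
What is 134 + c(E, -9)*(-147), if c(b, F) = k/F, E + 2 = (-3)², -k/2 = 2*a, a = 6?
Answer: -258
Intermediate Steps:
k = -24 (k = -4*6 = -2*12 = -24)
E = 7 (E = -2 + (-3)² = -2 + 9 = 7)
c(b, F) = -24/F
134 + c(E, -9)*(-147) = 134 - 24/(-9)*(-147) = 134 - 24*(-⅑)*(-147) = 134 + (8/3)*(-147) = 134 - 392 = -258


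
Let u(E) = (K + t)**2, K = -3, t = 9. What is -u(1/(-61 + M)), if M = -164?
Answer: -36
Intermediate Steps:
u(E) = 36 (u(E) = (-3 + 9)**2 = 6**2 = 36)
-u(1/(-61 + M)) = -1*36 = -36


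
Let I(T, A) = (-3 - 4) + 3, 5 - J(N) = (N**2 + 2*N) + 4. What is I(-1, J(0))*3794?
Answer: -15176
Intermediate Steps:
J(N) = 1 - N**2 - 2*N (J(N) = 5 - ((N**2 + 2*N) + 4) = 5 - (4 + N**2 + 2*N) = 5 + (-4 - N**2 - 2*N) = 1 - N**2 - 2*N)
I(T, A) = -4 (I(T, A) = -7 + 3 = -4)
I(-1, J(0))*3794 = -4*3794 = -15176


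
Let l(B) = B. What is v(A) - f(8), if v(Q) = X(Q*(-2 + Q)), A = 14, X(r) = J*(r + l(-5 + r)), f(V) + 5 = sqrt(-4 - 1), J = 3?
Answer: 998 - I*sqrt(5) ≈ 998.0 - 2.2361*I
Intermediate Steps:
f(V) = -5 + I*sqrt(5) (f(V) = -5 + sqrt(-4 - 1) = -5 + sqrt(-5) = -5 + I*sqrt(5))
X(r) = -15 + 6*r (X(r) = 3*(r + (-5 + r)) = 3*(-5 + 2*r) = -15 + 6*r)
v(Q) = -15 + 6*Q*(-2 + Q) (v(Q) = -15 + 6*(Q*(-2 + Q)) = -15 + 6*Q*(-2 + Q))
v(A) - f(8) = (-15 + 6*14*(-2 + 14)) - (-5 + I*sqrt(5)) = (-15 + 6*14*12) + (5 - I*sqrt(5)) = (-15 + 1008) + (5 - I*sqrt(5)) = 993 + (5 - I*sqrt(5)) = 998 - I*sqrt(5)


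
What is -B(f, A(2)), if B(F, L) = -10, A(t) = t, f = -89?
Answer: 10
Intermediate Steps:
-B(f, A(2)) = -1*(-10) = 10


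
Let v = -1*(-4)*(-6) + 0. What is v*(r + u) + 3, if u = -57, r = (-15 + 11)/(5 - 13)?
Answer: 1359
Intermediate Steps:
r = ½ (r = -4/(-8) = -4*(-⅛) = ½ ≈ 0.50000)
v = -24 (v = 4*(-6) + 0 = -24 + 0 = -24)
v*(r + u) + 3 = -24*(½ - 57) + 3 = -24*(-113/2) + 3 = 1356 + 3 = 1359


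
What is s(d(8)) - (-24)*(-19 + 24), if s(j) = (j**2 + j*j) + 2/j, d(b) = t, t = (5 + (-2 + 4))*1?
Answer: 1528/7 ≈ 218.29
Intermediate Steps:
t = 7 (t = (5 + 2)*1 = 7*1 = 7)
d(b) = 7
s(j) = 2/j + 2*j**2 (s(j) = (j**2 + j**2) + 2/j = 2*j**2 + 2/j = 2/j + 2*j**2)
s(d(8)) - (-24)*(-19 + 24) = 2*(1 + 7**3)/7 - (-24)*(-19 + 24) = 2*(1/7)*(1 + 343) - (-24)*5 = 2*(1/7)*344 - 1*(-120) = 688/7 + 120 = 1528/7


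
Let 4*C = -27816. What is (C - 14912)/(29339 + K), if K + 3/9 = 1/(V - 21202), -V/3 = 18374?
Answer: -5006701752/6717733181 ≈ -0.74530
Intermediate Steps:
C = -6954 (C = (1/4)*(-27816) = -6954)
V = -55122 (V = -3*18374 = -55122)
K = -76327/228972 (K = -1/3 + 1/(-55122 - 21202) = -1/3 + 1/(-76324) = -1/3 - 1/76324 = -76327/228972 ≈ -0.33335)
(C - 14912)/(29339 + K) = (-6954 - 14912)/(29339 - 76327/228972) = -21866/6717733181/228972 = -21866*228972/6717733181 = -5006701752/6717733181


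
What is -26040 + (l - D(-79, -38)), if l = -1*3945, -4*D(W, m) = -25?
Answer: -119965/4 ≈ -29991.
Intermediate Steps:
D(W, m) = 25/4 (D(W, m) = -1/4*(-25) = 25/4)
l = -3945
-26040 + (l - D(-79, -38)) = -26040 + (-3945 - 1*25/4) = -26040 + (-3945 - 25/4) = -26040 - 15805/4 = -119965/4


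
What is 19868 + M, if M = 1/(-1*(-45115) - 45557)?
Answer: 8781655/442 ≈ 19868.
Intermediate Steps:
M = -1/442 (M = 1/(45115 - 45557) = 1/(-442) = -1/442 ≈ -0.0022624)
19868 + M = 19868 - 1/442 = 8781655/442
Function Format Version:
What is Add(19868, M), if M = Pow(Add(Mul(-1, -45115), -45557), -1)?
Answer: Rational(8781655, 442) ≈ 19868.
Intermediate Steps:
M = Rational(-1, 442) (M = Pow(Add(45115, -45557), -1) = Pow(-442, -1) = Rational(-1, 442) ≈ -0.0022624)
Add(19868, M) = Add(19868, Rational(-1, 442)) = Rational(8781655, 442)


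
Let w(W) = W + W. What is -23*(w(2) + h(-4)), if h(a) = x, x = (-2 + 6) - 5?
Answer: -69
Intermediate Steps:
x = -1 (x = 4 - 5 = -1)
h(a) = -1
w(W) = 2*W
-23*(w(2) + h(-4)) = -23*(2*2 - 1) = -23*(4 - 1) = -23*3 = -69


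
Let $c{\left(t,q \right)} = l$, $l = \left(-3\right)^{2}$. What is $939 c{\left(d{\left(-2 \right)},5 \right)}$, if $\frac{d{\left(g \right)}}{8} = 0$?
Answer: $8451$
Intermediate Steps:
$d{\left(g \right)} = 0$ ($d{\left(g \right)} = 8 \cdot 0 = 0$)
$l = 9$
$c{\left(t,q \right)} = 9$
$939 c{\left(d{\left(-2 \right)},5 \right)} = 939 \cdot 9 = 8451$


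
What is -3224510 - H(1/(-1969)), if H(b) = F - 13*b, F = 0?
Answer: -6349060203/1969 ≈ -3.2245e+6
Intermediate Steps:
H(b) = -13*b (H(b) = 0 - 13*b = -13*b)
-3224510 - H(1/(-1969)) = -3224510 - (-13)/(-1969) = -3224510 - (-13)*(-1)/1969 = -3224510 - 1*13/1969 = -3224510 - 13/1969 = -6349060203/1969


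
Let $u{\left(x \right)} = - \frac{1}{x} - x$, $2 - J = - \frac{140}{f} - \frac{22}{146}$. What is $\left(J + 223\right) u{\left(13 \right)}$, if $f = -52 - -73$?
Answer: $- \frac{8630560}{2847} \approx -3031.5$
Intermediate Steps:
$f = 21$ ($f = -52 + 73 = 21$)
$J = \frac{1931}{219}$ ($J = 2 - \left(- \frac{140}{21} - \frac{22}{146}\right) = 2 - \left(\left(-140\right) \frac{1}{21} - \frac{11}{73}\right) = 2 - \left(- \frac{20}{3} - \frac{11}{73}\right) = 2 - - \frac{1493}{219} = 2 + \frac{1493}{219} = \frac{1931}{219} \approx 8.8174$)
$u{\left(x \right)} = - x - \frac{1}{x}$
$\left(J + 223\right) u{\left(13 \right)} = \left(\frac{1931}{219} + 223\right) \left(\left(-1\right) 13 - \frac{1}{13}\right) = \frac{50768 \left(-13 - \frac{1}{13}\right)}{219} = \frac{50768}{219} \left(- \frac{170}{13}\right) = - \frac{8630560}{2847}$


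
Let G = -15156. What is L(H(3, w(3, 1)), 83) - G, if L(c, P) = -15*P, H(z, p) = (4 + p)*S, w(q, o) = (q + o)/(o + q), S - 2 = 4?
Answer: 13911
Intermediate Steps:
S = 6 (S = 2 + 4 = 6)
w(q, o) = 1 (w(q, o) = (o + q)/(o + q) = 1)
H(z, p) = 24 + 6*p (H(z, p) = (4 + p)*6 = 24 + 6*p)
L(H(3, w(3, 1)), 83) - G = -15*83 - 1*(-15156) = -1245 + 15156 = 13911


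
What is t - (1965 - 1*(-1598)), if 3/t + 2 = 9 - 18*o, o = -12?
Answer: -794546/223 ≈ -3563.0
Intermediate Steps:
t = 3/223 (t = 3/(-2 + (9 - 18*(-12))) = 3/(-2 + (9 + 216)) = 3/(-2 + 225) = 3/223 ≈ 0.013453)
t - (1965 - 1*(-1598)) = 3/223 - (1965 - 1*(-1598)) = 3/223 - (1965 + 1598) = 3/223 - 1*3563 = 3/223 - 3563 = -794546/223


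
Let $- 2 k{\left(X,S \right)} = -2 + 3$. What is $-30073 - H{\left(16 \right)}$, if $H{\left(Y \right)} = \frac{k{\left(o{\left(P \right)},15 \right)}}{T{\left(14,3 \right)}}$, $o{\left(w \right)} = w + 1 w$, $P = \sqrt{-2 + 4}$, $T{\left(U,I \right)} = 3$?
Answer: $- \frac{180437}{6} \approx -30073.0$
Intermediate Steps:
$P = \sqrt{2} \approx 1.4142$
$o{\left(w \right)} = 2 w$ ($o{\left(w \right)} = w + w = 2 w$)
$k{\left(X,S \right)} = - \frac{1}{2}$ ($k{\left(X,S \right)} = - \frac{-2 + 3}{2} = \left(- \frac{1}{2}\right) 1 = - \frac{1}{2}$)
$H{\left(Y \right)} = - \frac{1}{6}$ ($H{\left(Y \right)} = - \frac{1}{2 \cdot 3} = \left(- \frac{1}{2}\right) \frac{1}{3} = - \frac{1}{6}$)
$-30073 - H{\left(16 \right)} = -30073 - - \frac{1}{6} = -30073 + \frac{1}{6} = - \frac{180437}{6}$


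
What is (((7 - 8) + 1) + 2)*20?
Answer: 40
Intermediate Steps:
(((7 - 8) + 1) + 2)*20 = ((-1 + 1) + 2)*20 = (0 + 2)*20 = 2*20 = 40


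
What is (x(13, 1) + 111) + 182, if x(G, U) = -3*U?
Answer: 290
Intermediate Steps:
(x(13, 1) + 111) + 182 = (-3*1 + 111) + 182 = (-3 + 111) + 182 = 108 + 182 = 290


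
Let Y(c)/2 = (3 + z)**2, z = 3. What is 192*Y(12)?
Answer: 13824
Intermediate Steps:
Y(c) = 72 (Y(c) = 2*(3 + 3)**2 = 2*6**2 = 2*36 = 72)
192*Y(12) = 192*72 = 13824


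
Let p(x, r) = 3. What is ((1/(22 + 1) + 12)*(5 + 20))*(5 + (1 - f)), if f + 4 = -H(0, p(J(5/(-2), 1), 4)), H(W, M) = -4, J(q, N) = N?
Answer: 41550/23 ≈ 1806.5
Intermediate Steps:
f = 0 (f = -4 - 1*(-4) = -4 + 4 = 0)
((1/(22 + 1) + 12)*(5 + 20))*(5 + (1 - f)) = ((1/(22 + 1) + 12)*(5 + 20))*(5 + (1 - 1*0)) = ((1/23 + 12)*25)*(5 + (1 + 0)) = ((1/23 + 12)*25)*(5 + 1) = ((277/23)*25)*6 = (6925/23)*6 = 41550/23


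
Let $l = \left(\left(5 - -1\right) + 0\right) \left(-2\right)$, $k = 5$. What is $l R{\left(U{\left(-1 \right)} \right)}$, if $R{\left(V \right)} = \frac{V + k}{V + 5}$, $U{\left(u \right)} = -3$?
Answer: $-12$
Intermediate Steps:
$R{\left(V \right)} = 1$ ($R{\left(V \right)} = \frac{V + 5}{V + 5} = \frac{5 + V}{5 + V} = 1$)
$l = -12$ ($l = \left(\left(5 + 1\right) + 0\right) \left(-2\right) = \left(6 + 0\right) \left(-2\right) = 6 \left(-2\right) = -12$)
$l R{\left(U{\left(-1 \right)} \right)} = \left(-12\right) 1 = -12$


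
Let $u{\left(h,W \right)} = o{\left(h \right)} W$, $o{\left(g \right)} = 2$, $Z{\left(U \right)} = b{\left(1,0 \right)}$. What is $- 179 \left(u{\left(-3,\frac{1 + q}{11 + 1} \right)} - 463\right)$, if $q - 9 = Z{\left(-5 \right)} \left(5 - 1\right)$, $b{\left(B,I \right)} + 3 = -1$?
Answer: $83056$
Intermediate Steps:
$b{\left(B,I \right)} = -4$ ($b{\left(B,I \right)} = -3 - 1 = -4$)
$Z{\left(U \right)} = -4$
$q = -7$ ($q = 9 - 4 \left(5 - 1\right) = 9 - 16 = -7$)
$u{\left(h,W \right)} = 2 W$
$- 179 \left(u{\left(-3,\frac{1 + q}{11 + 1} \right)} - 463\right) = - 179 \left(2 \frac{1 - 7}{11 + 1} - 463\right) = - 179 \left(2 \left(- \frac{6}{12}\right) - 463\right) = - 179 \left(2 \left(\left(-6\right) \frac{1}{12}\right) - 463\right) = - 179 \left(2 \left(- \frac{1}{2}\right) - 463\right) = - 179 \left(-1 - 463\right) = \left(-179\right) \left(-464\right) = 83056$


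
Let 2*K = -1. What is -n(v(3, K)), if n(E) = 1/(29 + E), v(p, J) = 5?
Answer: -1/34 ≈ -0.029412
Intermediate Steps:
K = -½ (K = (½)*(-1) = -½ ≈ -0.50000)
-n(v(3, K)) = -1/(29 + 5) = -1/34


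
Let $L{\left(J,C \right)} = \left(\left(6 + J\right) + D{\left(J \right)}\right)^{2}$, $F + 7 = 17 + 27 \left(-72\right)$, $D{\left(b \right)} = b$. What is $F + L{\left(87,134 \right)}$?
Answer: $30466$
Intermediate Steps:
$F = -1934$ ($F = -7 + \left(17 + 27 \left(-72\right)\right) = -7 + \left(17 - 1944\right) = -7 - 1927 = -1934$)
$L{\left(J,C \right)} = \left(6 + 2 J\right)^{2}$ ($L{\left(J,C \right)} = \left(\left(6 + J\right) + J\right)^{2} = \left(6 + 2 J\right)^{2}$)
$F + L{\left(87,134 \right)} = -1934 + 4 \left(3 + 87\right)^{2} = -1934 + 4 \cdot 90^{2} = -1934 + 4 \cdot 8100 = -1934 + 32400 = 30466$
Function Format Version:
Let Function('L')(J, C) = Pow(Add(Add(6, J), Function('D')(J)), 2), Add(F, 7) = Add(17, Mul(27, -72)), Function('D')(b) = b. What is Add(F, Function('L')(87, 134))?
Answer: 30466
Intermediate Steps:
F = -1934 (F = Add(-7, Add(17, Mul(27, -72))) = Add(-7, Add(17, -1944)) = Add(-7, -1927) = -1934)
Function('L')(J, C) = Pow(Add(6, Mul(2, J)), 2) (Function('L')(J, C) = Pow(Add(Add(6, J), J), 2) = Pow(Add(6, Mul(2, J)), 2))
Add(F, Function('L')(87, 134)) = Add(-1934, Mul(4, Pow(Add(3, 87), 2))) = Add(-1934, Mul(4, Pow(90, 2))) = Add(-1934, Mul(4, 8100)) = Add(-1934, 32400) = 30466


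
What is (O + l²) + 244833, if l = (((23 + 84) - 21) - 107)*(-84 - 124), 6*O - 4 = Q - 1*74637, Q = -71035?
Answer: 19299979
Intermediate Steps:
O = -24278 (O = ⅔ + (-71035 - 1*74637)/6 = ⅔ + (-71035 - 74637)/6 = ⅔ + (⅙)*(-145672) = ⅔ - 72836/3 = -24278)
l = 4368 (l = ((107 - 21) - 107)*(-208) = (86 - 107)*(-208) = -21*(-208) = 4368)
(O + l²) + 244833 = (-24278 + 4368²) + 244833 = (-24278 + 19079424) + 244833 = 19055146 + 244833 = 19299979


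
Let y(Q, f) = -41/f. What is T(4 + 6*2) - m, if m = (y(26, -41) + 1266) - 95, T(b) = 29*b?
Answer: -708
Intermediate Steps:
m = 1172 (m = (-41/(-41) + 1266) - 95 = (-41*(-1/41) + 1266) - 95 = (1 + 1266) - 95 = 1267 - 95 = 1172)
T(4 + 6*2) - m = 29*(4 + 6*2) - 1*1172 = 29*(4 + 12) - 1172 = 29*16 - 1172 = 464 - 1172 = -708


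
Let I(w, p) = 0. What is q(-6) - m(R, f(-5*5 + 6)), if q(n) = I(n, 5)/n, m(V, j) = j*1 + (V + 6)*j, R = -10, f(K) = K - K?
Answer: 0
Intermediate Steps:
f(K) = 0
m(V, j) = j + j*(6 + V) (m(V, j) = j + (6 + V)*j = j + j*(6 + V))
q(n) = 0 (q(n) = 0/n = 0)
q(-6) - m(R, f(-5*5 + 6)) = 0 - 0*(7 - 10) = 0 - 0*(-3) = 0 - 1*0 = 0 + 0 = 0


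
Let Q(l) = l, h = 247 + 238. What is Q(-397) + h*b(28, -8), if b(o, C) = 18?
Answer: 8333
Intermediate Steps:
h = 485
Q(-397) + h*b(28, -8) = -397 + 485*18 = -397 + 8730 = 8333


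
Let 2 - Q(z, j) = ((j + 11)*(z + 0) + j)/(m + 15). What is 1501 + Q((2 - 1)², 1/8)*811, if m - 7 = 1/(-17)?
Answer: 4039101/1492 ≈ 2707.2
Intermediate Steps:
m = 118/17 (m = 7 + 1/(-17) = 7 - 1/17 = 118/17 ≈ 6.9412)
Q(z, j) = 2 - 17*j/373 - 17*z*(11 + j)/373 (Q(z, j) = 2 - ((j + 11)*(z + 0) + j)/(118/17 + 15) = 2 - ((11 + j)*z + j)/373/17 = 2 - (z*(11 + j) + j)*17/373 = 2 - (j + z*(11 + j))*17/373 = 2 - (17*j/373 + 17*z*(11 + j)/373) = 2 + (-17*j/373 - 17*z*(11 + j)/373) = 2 - 17*j/373 - 17*z*(11 + j)/373)
1501 + Q((2 - 1)², 1/8)*811 = 1501 + (2 - 187*(2 - 1)²/373 - 17/373/8 - 17/373*(2 - 1)²/8)*811 = 1501 + (2 - 187/373*1² - 17/373*⅛ - 17/373*⅛*1²)*811 = 1501 + (2 - 187/373*1 - 17/2984 - 17/373*⅛*1)*811 = 1501 + (2 - 187/373 - 17/2984 - 17/2984)*811 = 1501 + (2219/1492)*811 = 1501 + 1799609/1492 = 4039101/1492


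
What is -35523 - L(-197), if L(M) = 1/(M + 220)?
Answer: -817030/23 ≈ -35523.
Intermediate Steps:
L(M) = 1/(220 + M)
-35523 - L(-197) = -35523 - 1/(220 - 197) = -35523 - 1/23 = -817030/23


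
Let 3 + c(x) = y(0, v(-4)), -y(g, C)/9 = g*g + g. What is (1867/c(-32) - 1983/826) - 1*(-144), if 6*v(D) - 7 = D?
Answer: -1191259/2478 ≈ -480.73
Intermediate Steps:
v(D) = 7/6 + D/6
y(g, C) = -9*g - 9*g**2 (y(g, C) = -9*(g*g + g) = -9*(g**2 + g) = -9*(g + g**2) = -9*g - 9*g**2)
c(x) = -3 (c(x) = -3 - 9*0*(1 + 0) = -3 - 9*0*1 = -3 + 0 = -3)
(1867/c(-32) - 1983/826) - 1*(-144) = (1867/(-3) - 1983/826) - 1*(-144) = (1867*(-1/3) - 1983*1/826) + 144 = (-1867/3 - 1983/826) + 144 = -1548091/2478 + 144 = -1191259/2478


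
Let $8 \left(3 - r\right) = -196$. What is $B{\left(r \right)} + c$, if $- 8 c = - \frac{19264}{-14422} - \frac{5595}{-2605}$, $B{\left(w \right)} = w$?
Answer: $\frac{813437439}{30055448} \approx 27.065$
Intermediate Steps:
$r = \frac{55}{2}$ ($r = 3 - - \frac{49}{2} = 3 + \frac{49}{2} = \frac{55}{2} \approx 27.5$)
$c = - \frac{13087381}{30055448}$ ($c = - \frac{- \frac{19264}{-14422} - \frac{5595}{-2605}}{8} = - \frac{\left(-19264\right) \left(- \frac{1}{14422}\right) - - \frac{1119}{521}}{8} = - \frac{\frac{9632}{7211} + \frac{1119}{521}}{8} = \left(- \frac{1}{8}\right) \frac{13087381}{3756931} = - \frac{13087381}{30055448} \approx -0.43544$)
$B{\left(r \right)} + c = \frac{55}{2} - \frac{13087381}{30055448} = \frac{813437439}{30055448}$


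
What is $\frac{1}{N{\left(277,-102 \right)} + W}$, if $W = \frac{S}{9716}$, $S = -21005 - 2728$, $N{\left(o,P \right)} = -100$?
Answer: $- \frac{9716}{995333} \approx -0.0097616$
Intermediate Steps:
$S = -23733$ ($S = -21005 - 2728 = -23733$)
$W = - \frac{23733}{9716} \approx -2.4427$
$\frac{1}{N{\left(277,-102 \right)} + W} = \frac{1}{-100 - \frac{23733}{9716}} = \frac{1}{- \frac{995333}{9716}} = - \frac{9716}{995333}$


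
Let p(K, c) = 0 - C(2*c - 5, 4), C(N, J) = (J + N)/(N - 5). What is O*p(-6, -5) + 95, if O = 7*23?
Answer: 129/20 ≈ 6.4500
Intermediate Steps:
C(N, J) = (J + N)/(-5 + N)
p(K, c) = -(-1 + 2*c)/(-10 + 2*c) (p(K, c) = 0 - (4 + (2*c - 5))/(-5 + (2*c - 5)) = 0 - (4 + (-5 + 2*c))/(-5 + (-5 + 2*c)) = 0 - (-1 + 2*c)/(-10 + 2*c) = -(-1 + 2*c)/(-10 + 2*c))
O = 161
O*p(-6, -5) + 95 = 161*((1/2 - 1*(-5))/(-5 - 5)) + 95 = 161*((1/2 + 5)/(-10)) + 95 = 161*(-1/10*11/2) + 95 = 161*(-11/20) + 95 = -1771/20 + 95 = 129/20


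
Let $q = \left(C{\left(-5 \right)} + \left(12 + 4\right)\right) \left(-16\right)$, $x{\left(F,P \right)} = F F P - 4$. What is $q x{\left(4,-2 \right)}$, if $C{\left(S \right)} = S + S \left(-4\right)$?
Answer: $17856$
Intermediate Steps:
$C{\left(S \right)} = - 3 S$ ($C{\left(S \right)} = S - 4 S = - 3 S$)
$x{\left(F,P \right)} = -4 + P F^{2}$ ($x{\left(F,P \right)} = F^{2} P - 4 = P F^{2} - 4 = -4 + P F^{2}$)
$q = -496$ ($q = \left(\left(-3\right) \left(-5\right) + \left(12 + 4\right)\right) \left(-16\right) = \left(15 + 16\right) \left(-16\right) = 31 \left(-16\right) = -496$)
$q x{\left(4,-2 \right)} = - 496 \left(-4 - 2 \cdot 4^{2}\right) = - 496 \left(-4 - 32\right) = \left(-496\right) \left(-36\right) = 17856$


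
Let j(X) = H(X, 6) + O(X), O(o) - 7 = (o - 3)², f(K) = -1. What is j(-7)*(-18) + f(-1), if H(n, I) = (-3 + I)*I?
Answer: -2251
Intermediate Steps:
H(n, I) = I*(-3 + I)
O(o) = 7 + (-3 + o)² (O(o) = 7 + (o - 3)² = 7 + (-3 + o)²)
j(X) = 25 + (-3 + X)² (j(X) = 6*(-3 + 6) + (7 + (-3 + X)²) = 6*3 + (7 + (-3 + X)²) = 18 + (7 + (-3 + X)²) = 25 + (-3 + X)²)
j(-7)*(-18) + f(-1) = (25 + (-3 - 7)²)*(-18) - 1 = (25 + (-10)²)*(-18) - 1 = (25 + 100)*(-18) - 1 = 125*(-18) - 1 = -2250 - 1 = -2251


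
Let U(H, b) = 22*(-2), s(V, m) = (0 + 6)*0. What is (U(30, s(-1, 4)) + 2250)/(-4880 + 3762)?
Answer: -1103/559 ≈ -1.9732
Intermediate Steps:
s(V, m) = 0 (s(V, m) = 6*0 = 0)
U(H, b) = -44
(U(30, s(-1, 4)) + 2250)/(-4880 + 3762) = (-44 + 2250)/(-4880 + 3762) = 2206/(-1118) = 2206*(-1/1118) = -1103/559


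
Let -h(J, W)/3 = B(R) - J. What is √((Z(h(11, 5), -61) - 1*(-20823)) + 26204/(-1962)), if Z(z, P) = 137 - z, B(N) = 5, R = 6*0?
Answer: 70*√456710/327 ≈ 144.67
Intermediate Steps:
R = 0
h(J, W) = -15 + 3*J (h(J, W) = -3*(5 - J) = -15 + 3*J)
√((Z(h(11, 5), -61) - 1*(-20823)) + 26204/(-1962)) = √(((137 - (-15 + 3*11)) - 1*(-20823)) + 26204/(-1962)) = √(((137 - (-15 + 33)) + 20823) + 26204*(-1/1962)) = √(((137 - 1*18) + 20823) - 13102/981) = √(((137 - 18) + 20823) - 13102/981) = √((119 + 20823) - 13102/981) = √(20942 - 13102/981) = √(20531000/981) = 70*√456710/327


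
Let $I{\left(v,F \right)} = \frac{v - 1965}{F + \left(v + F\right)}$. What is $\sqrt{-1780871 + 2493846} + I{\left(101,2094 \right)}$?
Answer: $- \frac{1864}{4289} + 95 \sqrt{79} \approx 843.94$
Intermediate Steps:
$I{\left(v,F \right)} = \frac{-1965 + v}{v + 2 F}$ ($I{\left(v,F \right)} = \frac{-1965 + v}{F + \left(F + v\right)} = \frac{-1965 + v}{v + 2 F}$)
$\sqrt{-1780871 + 2493846} + I{\left(101,2094 \right)} = \sqrt{-1780871 + 2493846} + \frac{-1965 + 101}{101 + 2 \cdot 2094} = \sqrt{712975} + \frac{1}{101 + 4188} \left(-1864\right) = 95 \sqrt{79} + \frac{1}{4289} \left(-1864\right) = 95 \sqrt{79} - \frac{1864}{4289} = - \frac{1864}{4289} + 95 \sqrt{79}$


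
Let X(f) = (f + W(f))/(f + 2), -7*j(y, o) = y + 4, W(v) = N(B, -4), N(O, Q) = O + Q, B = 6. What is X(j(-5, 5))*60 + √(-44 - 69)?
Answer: 60 + I*√113 ≈ 60.0 + 10.63*I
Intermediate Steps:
W(v) = 2 (W(v) = 6 - 4 = 2)
j(y, o) = -4/7 - y/7 (j(y, o) = -(y + 4)/7 = -(4 + y)/7 = -4/7 - y/7)
X(f) = 1 (X(f) = (f + 2)/(f + 2) = (2 + f)/(2 + f) = 1)
X(j(-5, 5))*60 + √(-44 - 69) = 1*60 + √(-44 - 69) = 60 + √(-113) = 60 + I*√113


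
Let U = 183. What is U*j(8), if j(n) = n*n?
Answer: 11712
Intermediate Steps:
j(n) = n**2
U*j(8) = 183*8**2 = 183*64 = 11712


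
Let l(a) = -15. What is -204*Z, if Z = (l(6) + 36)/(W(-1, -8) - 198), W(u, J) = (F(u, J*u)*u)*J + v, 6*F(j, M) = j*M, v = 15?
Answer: 1836/83 ≈ 22.120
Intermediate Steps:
F(j, M) = M*j/6 (F(j, M) = (j*M)/6 = (M*j)/6 = M*j/6)
W(u, J) = 15 + J²*u³/6 (W(u, J) = (((J*u)*u/6)*u)*J + 15 = ((J*u²/6)*u)*J + 15 = (J*u³/6)*J + 15 = J²*u³/6 + 15 = 15 + J²*u³/6)
Z = -9/83 (Z = (-15 + 36)/((15 + (⅙)*(-8)²*(-1)³) - 198) = 21/((15 + (⅙)*64*(-1)) - 198) = 21/((15 - 32/3) - 198) = 21/(13/3 - 198) = 21/(-581/3) = 21*(-3/581) = -9/83 ≈ -0.10843)
-204*Z = -204*(-9/83) = 1836/83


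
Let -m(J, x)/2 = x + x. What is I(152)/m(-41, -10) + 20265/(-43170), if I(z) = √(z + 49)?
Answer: -1351/2878 + √201/40 ≈ -0.11499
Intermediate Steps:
m(J, x) = -4*x (m(J, x) = -2*(x + x) = -4*x)
I(z) = √(49 + z)
I(152)/m(-41, -10) + 20265/(-43170) = √(49 + 152)/((-4*(-10))) + 20265/(-43170) = √201/40 + 20265*(-1/43170) = √201*(1/40) - 1351/2878 = √201/40 - 1351/2878 = -1351/2878 + √201/40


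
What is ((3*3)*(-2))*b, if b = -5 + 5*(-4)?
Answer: 450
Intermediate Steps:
b = -25 (b = -5 - 20 = -25)
((3*3)*(-2))*b = ((3*3)*(-2))*(-25) = (9*(-2))*(-25) = -18*(-25) = 450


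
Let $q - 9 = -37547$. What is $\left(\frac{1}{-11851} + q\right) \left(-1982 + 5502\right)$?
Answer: $- \frac{1565917193280}{11851} \approx -1.3213 \cdot 10^{8}$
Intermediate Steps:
$q = -37538$ ($q = 9 - 37547 = -37538$)
$\left(\frac{1}{-11851} + q\right) \left(-1982 + 5502\right) = \left(\frac{1}{-11851} - 37538\right) \left(-1982 + 5502\right) = \left(- \frac{1}{11851} - 37538\right) 3520 = \left(- \frac{444862839}{11851}\right) 3520 = - \frac{1565917193280}{11851}$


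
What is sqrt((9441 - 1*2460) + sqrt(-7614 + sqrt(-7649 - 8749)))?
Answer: sqrt(6981 + sqrt(3)*sqrt(-2538 + I*sqrt(1822))) ≈ 83.558 + 0.5222*I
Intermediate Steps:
sqrt((9441 - 1*2460) + sqrt(-7614 + sqrt(-7649 - 8749))) = sqrt((9441 - 2460) + sqrt(-7614 + sqrt(-16398))) = sqrt(6981 + sqrt(-7614 + 3*I*sqrt(1822)))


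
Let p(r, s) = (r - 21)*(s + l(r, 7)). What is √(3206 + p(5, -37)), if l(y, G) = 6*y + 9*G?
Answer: √2310 ≈ 48.062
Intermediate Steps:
p(r, s) = (-21 + r)*(63 + s + 6*r) (p(r, s) = (r - 21)*(s + (6*r + 9*7)) = (-21 + r)*(s + (6*r + 63)) = (-21 + r)*(s + (63 + 6*r)) = (-21 + r)*(63 + s + 6*r))
√(3206 + p(5, -37)) = √(3206 + (-1323 - 63*5 - 21*(-37) + 6*5² + 5*(-37))) = √(3206 + (-1323 - 315 + 777 + 6*25 - 185)) = √(3206 + (-1323 - 315 + 777 + 150 - 185)) = √(3206 - 896) = √2310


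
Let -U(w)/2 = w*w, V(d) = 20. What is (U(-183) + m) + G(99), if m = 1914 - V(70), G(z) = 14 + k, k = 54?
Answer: -65016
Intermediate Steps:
G(z) = 68 (G(z) = 14 + 54 = 68)
U(w) = -2*w² (U(w) = -2*w*w = -2*w²)
m = 1894 (m = 1914 - 1*20 = 1914 - 20 = 1894)
(U(-183) + m) + G(99) = (-2*(-183)² + 1894) + 68 = (-2*33489 + 1894) + 68 = (-66978 + 1894) + 68 = -65084 + 68 = -65016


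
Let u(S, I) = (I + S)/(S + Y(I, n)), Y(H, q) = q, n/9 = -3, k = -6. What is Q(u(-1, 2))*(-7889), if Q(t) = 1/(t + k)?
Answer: 220892/169 ≈ 1307.1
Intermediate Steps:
n = -27 (n = 9*(-3) = -27)
u(S, I) = (I + S)/(-27 + S) (u(S, I) = (I + S)/(S - 27) = (I + S)/(-27 + S))
Q(t) = 1/(-6 + t) (Q(t) = 1/(t - 6) = 1/(-6 + t))
Q(u(-1, 2))*(-7889) = -7889/(-6 + (2 - 1)/(-27 - 1)) = -7889/(-6 + 1/(-28)) = -7889/(-6 - 1/28*1) = -7889/(-6 - 1/28) = -7889/(-169/28) = -28/169*(-7889) = 220892/169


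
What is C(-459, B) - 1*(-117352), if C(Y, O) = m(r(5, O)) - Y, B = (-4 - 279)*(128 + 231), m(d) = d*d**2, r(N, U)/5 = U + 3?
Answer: -131073287611455189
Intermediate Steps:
r(N, U) = 15 + 5*U (r(N, U) = 5*(U + 3) = 5*(3 + U) = 15 + 5*U)
m(d) = d**3
B = -101597 (B = -283*359 = -101597)
C(Y, O) = (15 + 5*O)**3 - Y
C(-459, B) - 1*(-117352) = (-1*(-459) + 125*(3 - 101597)**3) - 1*(-117352) = (459 + 125*(-101594)**3) + 117352 = (459 + 125*(-1048586300892584)) + 117352 = (459 - 131073287611573000) + 117352 = -131073287611572541 + 117352 = -131073287611455189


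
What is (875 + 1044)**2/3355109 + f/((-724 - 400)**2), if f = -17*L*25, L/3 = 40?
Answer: 560168578367/529845523498 ≈ 1.0572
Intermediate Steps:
L = 120 (L = 3*40 = 120)
f = -51000 (f = -17*120*25 = -2040*25 = -51000)
(875 + 1044)**2/3355109 + f/((-724 - 400)**2) = (875 + 1044)**2/3355109 - 51000/(-724 - 400)**2 = 1919**2*(1/3355109) - 51000/((-1124)**2) = 3682561*(1/3355109) - 51000/1263376 = 3682561/3355109 - 51000*1/1263376 = 3682561/3355109 - 6375/157922 = 560168578367/529845523498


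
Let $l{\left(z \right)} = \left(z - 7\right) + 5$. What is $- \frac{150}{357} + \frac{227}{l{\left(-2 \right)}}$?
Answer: $- \frac{27213}{476} \approx -57.17$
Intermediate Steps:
$l{\left(z \right)} = -2 + z$ ($l{\left(z \right)} = \left(-7 + z\right) + 5 = -2 + z$)
$- \frac{150}{357} + \frac{227}{l{\left(-2 \right)}} = - \frac{150}{357} + \frac{227}{-2 - 2} = \left(-150\right) \frac{1}{357} + \frac{227}{-4} = - \frac{50}{119} + 227 \left(- \frac{1}{4}\right) = - \frac{50}{119} - \frac{227}{4} = - \frac{27213}{476}$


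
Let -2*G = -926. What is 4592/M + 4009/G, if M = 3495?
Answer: 16137551/1618185 ≈ 9.9726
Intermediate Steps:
G = 463 (G = -1/2*(-926) = 463)
4592/M + 4009/G = 4592/3495 + 4009/463 = 16137551/1618185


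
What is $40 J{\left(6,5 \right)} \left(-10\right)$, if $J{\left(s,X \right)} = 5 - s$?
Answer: $400$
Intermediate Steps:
$40 J{\left(6,5 \right)} \left(-10\right) = 40 \left(5 - 6\right) \left(-10\right) = 40 \left(-1\right) \left(-10\right) = \left(-40\right) \left(-10\right) = 400$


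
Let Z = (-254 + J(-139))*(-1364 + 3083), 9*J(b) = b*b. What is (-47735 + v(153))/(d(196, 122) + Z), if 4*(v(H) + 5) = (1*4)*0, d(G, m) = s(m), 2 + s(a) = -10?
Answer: -47740/3253673 ≈ -0.014673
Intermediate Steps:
s(a) = -12 (s(a) = -2 - 10 = -12)
J(b) = b²/9 (J(b) = (b*b)/9 = b²/9)
d(G, m) = -12
Z = 3253685 (Z = (-254 + (⅑)*(-139)²)*(-1364 + 3083) = (-254 + (⅑)*19321)*1719 = (-254 + 19321/9)*1719 = (17035/9)*1719 = 3253685)
v(H) = -5 (v(H) = -5 + ((1*4)*0)/4 = -5 + (4*0)/4 = -5 + (¼)*0 = -5 + 0 = -5)
(-47735 + v(153))/(d(196, 122) + Z) = (-47735 - 5)/(-12 + 3253685) = -47740/3253673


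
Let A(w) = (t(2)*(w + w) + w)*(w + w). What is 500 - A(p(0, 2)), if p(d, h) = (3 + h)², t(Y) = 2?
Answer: -5750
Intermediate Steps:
A(w) = 10*w² (A(w) = (2*(w + w) + w)*(w + w) = (2*(2*w) + w)*(2*w) = (4*w + w)*(2*w) = (5*w)*(2*w) = 10*w²)
500 - A(p(0, 2)) = 500 - 10*((3 + 2)²)² = 500 - 10*(5²)² = 500 - 10*25² = 500 - 10*625 = 500 - 1*6250 = 500 - 6250 = -5750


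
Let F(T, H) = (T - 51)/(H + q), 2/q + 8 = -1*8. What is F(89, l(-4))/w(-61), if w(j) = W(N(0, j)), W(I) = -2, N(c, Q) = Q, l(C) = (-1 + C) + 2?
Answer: 152/25 ≈ 6.0800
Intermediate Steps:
l(C) = 1 + C
q = -⅛ (q = 2/(-8 - 1*8) = 2/(-8 - 8) = 2/(-16) = 2*(-1/16) = -⅛ ≈ -0.12500)
F(T, H) = (-51 + T)/(-⅛ + H) (F(T, H) = (T - 51)/(H - ⅛) = (-51 + T)/(-⅛ + H))
w(j) = -2
F(89, l(-4))/w(-61) = (8*(-51 + 89)/(-1 + 8*(1 - 4)))/(-2) = (8*38/(-1 + 8*(-3)))*(-½) = (8*38/(-1 - 24))*(-½) = (8*38/(-25))*(-½) = (8*(-1/25)*38)*(-½) = -304/25*(-½) = 152/25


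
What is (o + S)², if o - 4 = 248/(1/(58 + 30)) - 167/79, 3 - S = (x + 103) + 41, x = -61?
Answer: 2951266305625/6241 ≈ 4.7288e+8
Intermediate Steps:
S = -80 (S = 3 - ((-61 + 103) + 41) = 3 - (42 + 41) = 3 - 1*83 = 3 - 83 = -80)
o = 1724245/79 (o = 4 + (248/(1/(58 + 30)) - 167/79) = 4 + (248/(1/88) - 167*1/79) = 4 + (248/(1/88) - 167/79) = 4 + (248*88 - 167/79) = 4 + (21824 - 167/79) = 4 + 1723929/79 = 1724245/79 ≈ 21826.)
(o + S)² = (1724245/79 - 80)² = (1717925/79)² = 2951266305625/6241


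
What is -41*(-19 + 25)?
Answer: -246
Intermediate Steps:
-41*(-19 + 25) = -41*6 = -246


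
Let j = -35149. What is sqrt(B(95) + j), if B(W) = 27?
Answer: I*sqrt(35122) ≈ 187.41*I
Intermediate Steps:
sqrt(B(95) + j) = sqrt(27 - 35149) = sqrt(-35122) = I*sqrt(35122)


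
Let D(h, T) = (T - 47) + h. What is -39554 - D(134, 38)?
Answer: -39679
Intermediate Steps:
D(h, T) = -47 + T + h (D(h, T) = (-47 + T) + h = -47 + T + h)
-39554 - D(134, 38) = -39554 - (-47 + 38 + 134) = -39554 - 1*125 = -39554 - 125 = -39679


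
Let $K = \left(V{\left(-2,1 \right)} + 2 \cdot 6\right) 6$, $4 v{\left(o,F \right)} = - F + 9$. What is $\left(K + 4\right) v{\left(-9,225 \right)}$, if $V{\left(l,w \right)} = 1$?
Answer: $-4428$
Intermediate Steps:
$v{\left(o,F \right)} = \frac{9}{4} - \frac{F}{4}$ ($v{\left(o,F \right)} = \frac{- F + 9}{4} = \frac{9 - F}{4} = \frac{9}{4} - \frac{F}{4}$)
$K = 78$ ($K = \left(1 + 2 \cdot 6\right) 6 = \left(1 + 12\right) 6 = 13 \cdot 6 = 78$)
$\left(K + 4\right) v{\left(-9,225 \right)} = \left(78 + 4\right) \left(\frac{9}{4} - \frac{225}{4}\right) = 82 \left(\frac{9}{4} - \frac{225}{4}\right) = 82 \left(-54\right) = -4428$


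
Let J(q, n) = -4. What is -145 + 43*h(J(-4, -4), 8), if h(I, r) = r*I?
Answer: -1521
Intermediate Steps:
h(I, r) = I*r
-145 + 43*h(J(-4, -4), 8) = -145 + 43*(-4*8) = -145 + 43*(-32) = -145 - 1376 = -1521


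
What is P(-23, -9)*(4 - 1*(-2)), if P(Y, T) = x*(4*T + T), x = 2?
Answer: -540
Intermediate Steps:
P(Y, T) = 10*T (P(Y, T) = 2*(4*T + T) = 2*(5*T) = 10*T)
P(-23, -9)*(4 - 1*(-2)) = (10*(-9))*(4 - 1*(-2)) = -90*(4 + 2) = -90*6 = -540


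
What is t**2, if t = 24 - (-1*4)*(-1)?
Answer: 400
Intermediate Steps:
t = 20 (t = 24 - (-4)*(-1) = 24 - 1*4 = 24 - 4 = 20)
t**2 = 20**2 = 400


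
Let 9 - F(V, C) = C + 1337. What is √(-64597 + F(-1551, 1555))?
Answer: 2*I*√16870 ≈ 259.77*I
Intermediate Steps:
F(V, C) = -1328 - C (F(V, C) = 9 - (C + 1337) = 9 - (1337 + C) = 9 + (-1337 - C) = -1328 - C)
√(-64597 + F(-1551, 1555)) = √(-64597 + (-1328 - 1*1555)) = √(-64597 + (-1328 - 1555)) = √(-64597 - 2883) = √(-67480) = 2*I*√16870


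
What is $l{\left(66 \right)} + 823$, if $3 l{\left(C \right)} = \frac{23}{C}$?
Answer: $\frac{162977}{198} \approx 823.12$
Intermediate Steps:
$l{\left(C \right)} = \frac{23}{3 C}$ ($l{\left(C \right)} = \frac{23 \frac{1}{C}}{3} = \frac{23}{3 C}$)
$l{\left(66 \right)} + 823 = \frac{23}{3 \cdot 66} + 823 = \frac{23}{3} \cdot \frac{1}{66} + 823 = \frac{23}{198} + 823 = \frac{162977}{198}$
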